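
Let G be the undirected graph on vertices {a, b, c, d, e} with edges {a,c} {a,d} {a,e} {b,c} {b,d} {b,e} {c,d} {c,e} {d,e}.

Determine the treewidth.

A width-3 tree decomposition is:
Bags: B1 = {b, c, d, e}  B2 = {a, c, d, e}
Tree: B1–B2
Every bag has size at most 4, so the width is 4 − 1 = 3 and tw(G) ≤ 3. On the other hand G contains the 4-clique {a, c, d, e}. A clique must lie in a single bag of any decomposition, so no decomposition can have width below 3. Combining the bounds, tw(G) = 3.

3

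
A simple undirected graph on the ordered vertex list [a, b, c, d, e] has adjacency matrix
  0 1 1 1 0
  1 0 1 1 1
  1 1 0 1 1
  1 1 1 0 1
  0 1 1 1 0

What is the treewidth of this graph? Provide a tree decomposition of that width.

The largest bag has 4 vertices, giving width 3; this decomposition certifies tw(G) ≤ 3. For the lower bound, the 4 vertices {b, c, d, e} are pairwise adjacent, and any tree decomposition puts a clique entirely inside one bag — forcing width ≥ 3. Hence tw(G) = 3 exactly.

Treewidth 3.
One such decomposition:
Bags: B1 = {b, c, d, e}  B2 = {a, b, c, d}
Tree: B1–B2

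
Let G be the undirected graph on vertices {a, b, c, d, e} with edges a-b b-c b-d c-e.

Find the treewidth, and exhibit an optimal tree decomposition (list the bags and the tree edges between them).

Each bag holds 2 vertices, so the decomposition has width 1, which upper-bounds the treewidth. Since G has at least one edge (e.g. e–c), it is not an edgeless graph, so tw(G) ≥ 1. Combining the bounds, tw(G) = 1.

Treewidth 1.
One optimal decomposition is:
Bags: B1 = {c, e}  B2 = {b, c}  B3 = {b, d}  B4 = {a, b}
Tree: B1–B2, B2–B3, B2–B4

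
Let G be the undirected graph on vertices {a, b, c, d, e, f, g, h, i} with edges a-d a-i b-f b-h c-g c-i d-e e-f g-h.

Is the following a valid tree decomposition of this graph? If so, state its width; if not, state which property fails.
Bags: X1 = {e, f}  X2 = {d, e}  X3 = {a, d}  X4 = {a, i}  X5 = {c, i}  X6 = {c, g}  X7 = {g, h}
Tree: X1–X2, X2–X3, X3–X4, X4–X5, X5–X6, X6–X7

No — vertex b appears in no bag.

A tree decomposition must satisfy three properties: every vertex lies in some bag; for every edge, both endpoints lie together in some bag; and for every vertex, the bags containing it form a connected subtree. Here vertex b appears in no bag, so the decomposition is invalid.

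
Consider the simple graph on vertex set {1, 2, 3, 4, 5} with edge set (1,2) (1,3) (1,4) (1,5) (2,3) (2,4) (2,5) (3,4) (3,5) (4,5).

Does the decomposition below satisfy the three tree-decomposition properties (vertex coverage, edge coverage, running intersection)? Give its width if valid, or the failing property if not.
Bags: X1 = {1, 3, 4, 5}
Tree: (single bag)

A tree decomposition must satisfy three properties: every vertex lies in some bag; for every edge, both endpoints lie together in some bag; and for every vertex, the bags containing it form a connected subtree. Here vertex 2 appears in no bag, so the decomposition is invalid.

No — vertex 2 appears in no bag.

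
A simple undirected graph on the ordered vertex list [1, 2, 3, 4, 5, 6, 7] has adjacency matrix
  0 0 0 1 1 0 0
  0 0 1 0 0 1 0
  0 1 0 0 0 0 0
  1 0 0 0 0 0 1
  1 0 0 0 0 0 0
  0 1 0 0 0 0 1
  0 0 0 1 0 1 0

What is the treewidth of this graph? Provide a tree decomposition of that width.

The largest bag has 2 vertices, giving width 1; this decomposition certifies tw(G) ≤ 1. G has an edge, so its treewidth is at least 1. Therefore the treewidth is 1.

Treewidth 1.
One such decomposition:
Bags: B1 = {1, 5}  B2 = {1, 4}  B3 = {4, 7}  B4 = {6, 7}  B5 = {2, 6}  B6 = {2, 3}
Tree: B1–B2, B2–B3, B3–B4, B4–B5, B5–B6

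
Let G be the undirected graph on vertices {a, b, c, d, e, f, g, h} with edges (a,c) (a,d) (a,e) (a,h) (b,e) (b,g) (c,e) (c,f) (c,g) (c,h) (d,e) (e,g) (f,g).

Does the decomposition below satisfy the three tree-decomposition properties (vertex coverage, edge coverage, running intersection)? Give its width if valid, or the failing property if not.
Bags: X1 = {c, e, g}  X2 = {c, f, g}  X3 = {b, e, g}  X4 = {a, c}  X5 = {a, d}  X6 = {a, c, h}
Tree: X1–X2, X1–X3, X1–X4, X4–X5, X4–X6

A tree decomposition must satisfy three properties: every vertex lies in some bag; for every edge, both endpoints lie together in some bag; and for every vertex, the bags containing it form a connected subtree. Here edge (e,a) lies in no bag, so the decomposition is invalid.

No — edge (e,a) lies in no bag.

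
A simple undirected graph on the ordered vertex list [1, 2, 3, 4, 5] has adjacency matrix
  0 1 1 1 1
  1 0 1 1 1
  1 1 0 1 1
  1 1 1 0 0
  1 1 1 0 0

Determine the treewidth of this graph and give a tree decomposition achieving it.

The largest bag has 4 vertices, giving width 3; this decomposition certifies tw(G) ≤ 3. On the other hand G contains the 4-clique {1, 2, 3, 4}. A clique must lie in a single bag of any decomposition, so no decomposition can have width below 3. Hence tw(G) = 3 exactly.

Treewidth 3.
One such decomposition:
Bags: B1 = {1, 2, 3, 4}  B2 = {1, 2, 3, 5}
Tree: B1–B2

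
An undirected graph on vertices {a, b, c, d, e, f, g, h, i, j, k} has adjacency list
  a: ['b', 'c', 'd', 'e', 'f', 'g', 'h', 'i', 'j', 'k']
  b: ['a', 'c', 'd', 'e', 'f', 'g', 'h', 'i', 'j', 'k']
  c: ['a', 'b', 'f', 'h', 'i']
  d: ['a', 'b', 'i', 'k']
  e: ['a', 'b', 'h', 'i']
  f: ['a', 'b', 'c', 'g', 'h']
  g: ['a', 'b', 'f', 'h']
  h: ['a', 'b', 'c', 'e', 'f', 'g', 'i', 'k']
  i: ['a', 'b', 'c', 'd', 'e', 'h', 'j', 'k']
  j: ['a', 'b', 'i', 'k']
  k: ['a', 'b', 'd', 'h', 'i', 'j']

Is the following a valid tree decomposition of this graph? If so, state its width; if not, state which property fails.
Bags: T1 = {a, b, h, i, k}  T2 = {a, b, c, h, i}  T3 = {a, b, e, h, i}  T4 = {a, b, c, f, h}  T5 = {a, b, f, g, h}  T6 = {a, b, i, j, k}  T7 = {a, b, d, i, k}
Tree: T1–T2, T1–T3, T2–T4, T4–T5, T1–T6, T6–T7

Yes; width 4.

Checking the three conditions: (i) the bags cover all of {a, b, c, d, e, f, g, h, i, j, k}; (ii) for each edge, some bag contains both endpoints; (iii) the bags containing any fixed vertex form a subtree. All hold, so the decomposition is valid with width 5 − 1 = 4.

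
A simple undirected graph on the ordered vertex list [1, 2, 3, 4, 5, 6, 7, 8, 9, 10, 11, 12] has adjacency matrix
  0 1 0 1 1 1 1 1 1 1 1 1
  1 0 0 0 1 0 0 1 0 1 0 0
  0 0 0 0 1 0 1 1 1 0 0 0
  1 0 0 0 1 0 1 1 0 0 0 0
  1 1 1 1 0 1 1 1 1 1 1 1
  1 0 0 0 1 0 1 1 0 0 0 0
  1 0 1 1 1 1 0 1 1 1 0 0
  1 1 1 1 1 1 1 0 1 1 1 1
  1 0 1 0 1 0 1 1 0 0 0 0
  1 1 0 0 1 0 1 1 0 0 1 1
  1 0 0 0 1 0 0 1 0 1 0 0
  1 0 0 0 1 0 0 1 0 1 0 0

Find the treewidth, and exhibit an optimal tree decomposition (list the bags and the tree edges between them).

Treewidth 4.
One optimal decomposition is:
Bags: B1 = {1, 5, 7, 8, 9}  B2 = {1, 5, 7, 8, 10}  B3 = {1, 2, 5, 8, 10}  B4 = {1, 5, 8, 10, 12}  B5 = {1, 4, 5, 7, 8}  B6 = {1, 5, 8, 10, 11}  B7 = {3, 5, 7, 8, 9}  B8 = {1, 5, 6, 7, 8}
Tree: B1–B2, B2–B3, B2–B4, B1–B5, B3–B6, B1–B7, B1–B8

Each bag holds 5 vertices, so the decomposition has width 4, which upper-bounds the treewidth. For the lower bound, the 5 vertices {1, 2, 5, 8, 10} are pairwise adjacent, and any tree decomposition puts a clique entirely inside one bag — forcing width ≥ 4. Hence tw(G) = 4 exactly.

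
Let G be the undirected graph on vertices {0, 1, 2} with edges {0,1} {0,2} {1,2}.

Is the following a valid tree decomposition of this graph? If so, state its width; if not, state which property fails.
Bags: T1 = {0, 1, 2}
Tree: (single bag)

Yes; width 2.

Vertex coverage: the bags together contain {0, 1, 2}, the full vertex set. Edge coverage: each edge of G has both endpoints in at least one bag. Running intersection: for every vertex, the bags containing it form a connected subtree. All three properties hold, so this is a valid tree decomposition of width max|bag| − 1 = 2, and hence tw(G) ≤ 2.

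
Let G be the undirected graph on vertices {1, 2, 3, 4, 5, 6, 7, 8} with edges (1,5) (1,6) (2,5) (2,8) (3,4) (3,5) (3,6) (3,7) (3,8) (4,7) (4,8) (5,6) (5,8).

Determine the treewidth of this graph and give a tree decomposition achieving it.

Every bag has size at most 3, so the width is 3 − 1 = 2 and tw(G) ≤ 2. On the other hand G contains the 3-clique {1, 5, 6}. A clique must lie in a single bag of any decomposition, so no decomposition can have width below 2. Therefore the treewidth is 2.

Treewidth 2.
Bags: B1 = {3, 5, 8}  B2 = {3, 4, 8}  B3 = {2, 5, 8}  B4 = {3, 5, 6}  B5 = {1, 5, 6}  B6 = {3, 4, 7}
Tree: B1–B2, B1–B3, B1–B4, B4–B5, B2–B6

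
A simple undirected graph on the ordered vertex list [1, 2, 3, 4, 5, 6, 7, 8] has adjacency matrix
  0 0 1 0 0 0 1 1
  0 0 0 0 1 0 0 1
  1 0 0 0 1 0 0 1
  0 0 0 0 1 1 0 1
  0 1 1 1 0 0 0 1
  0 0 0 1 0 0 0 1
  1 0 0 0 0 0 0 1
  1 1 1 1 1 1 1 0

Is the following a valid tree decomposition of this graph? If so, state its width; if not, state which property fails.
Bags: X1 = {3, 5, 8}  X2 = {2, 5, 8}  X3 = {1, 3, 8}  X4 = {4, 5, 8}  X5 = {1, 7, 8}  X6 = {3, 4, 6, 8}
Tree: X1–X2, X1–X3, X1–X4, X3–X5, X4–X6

No — bags containing vertex 3 are not connected in the tree.

A tree decomposition must satisfy three properties: every vertex lies in some bag; for every edge, both endpoints lie together in some bag; and for every vertex, the bags containing it form a connected subtree. Here bags containing vertex 3 are not connected in the tree, so the decomposition is invalid.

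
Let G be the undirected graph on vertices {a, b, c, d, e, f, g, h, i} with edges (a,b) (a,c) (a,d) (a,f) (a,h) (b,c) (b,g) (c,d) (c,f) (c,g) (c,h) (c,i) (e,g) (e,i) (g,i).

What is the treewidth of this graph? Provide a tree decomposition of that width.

Treewidth 2.
One such decomposition:
Bags: B1 = {a, b, c}  B2 = {a, c, d}  B3 = {a, c, h}  B4 = {a, c, f}  B5 = {b, c, g}  B6 = {c, g, i}  B7 = {e, g, i}
Tree: B1–B2, B1–B3, B1–B4, B1–B5, B5–B6, B6–B7

Every bag has size at most 3, so the width is 3 − 1 = 2 and tw(G) ≤ 2. On the other hand G contains the 3-clique {e, g, i}. A clique must lie in a single bag of any decomposition, so no decomposition can have width below 2. Therefore the treewidth is 2.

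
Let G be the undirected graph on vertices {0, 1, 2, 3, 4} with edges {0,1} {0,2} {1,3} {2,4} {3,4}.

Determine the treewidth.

2

A width-2 tree decomposition is:
Bags: B1 = {0, 2, 4}  B2 = {0, 1, 4}  B3 = {1, 3, 4}
Tree: B1–B2, B2–B3
The largest bag has 3 vertices, giving width 2; this decomposition certifies tw(G) ≤ 2. For the lower bound, G contains the cycle 4–2–0–1–3–4, so G is not a forest; only forests have treewidth ≤ 1, hence tw(G) ≥ 2. Hence tw(G) = 2 exactly.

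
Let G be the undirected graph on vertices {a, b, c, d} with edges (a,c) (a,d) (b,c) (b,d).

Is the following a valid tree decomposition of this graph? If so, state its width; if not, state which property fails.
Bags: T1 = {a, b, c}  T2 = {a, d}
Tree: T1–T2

No — edge (b,d) lies in no bag.

A tree decomposition must satisfy three properties: every vertex lies in some bag; for every edge, both endpoints lie together in some bag; and for every vertex, the bags containing it form a connected subtree. Here edge (b,d) lies in no bag, so the decomposition is invalid.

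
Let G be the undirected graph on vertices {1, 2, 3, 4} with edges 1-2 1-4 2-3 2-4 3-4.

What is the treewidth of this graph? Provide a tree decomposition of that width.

Each bag holds 3 vertices, so the decomposition has width 2, which upper-bounds the treewidth. For the lower bound, the 3 vertices {1, 2, 4} are pairwise adjacent, and any tree decomposition puts a clique entirely inside one bag — forcing width ≥ 2. Combining the bounds, tw(G) = 2.

Treewidth 2.
Bags: B1 = {1, 2, 4}  B2 = {2, 3, 4}
Tree: B1–B2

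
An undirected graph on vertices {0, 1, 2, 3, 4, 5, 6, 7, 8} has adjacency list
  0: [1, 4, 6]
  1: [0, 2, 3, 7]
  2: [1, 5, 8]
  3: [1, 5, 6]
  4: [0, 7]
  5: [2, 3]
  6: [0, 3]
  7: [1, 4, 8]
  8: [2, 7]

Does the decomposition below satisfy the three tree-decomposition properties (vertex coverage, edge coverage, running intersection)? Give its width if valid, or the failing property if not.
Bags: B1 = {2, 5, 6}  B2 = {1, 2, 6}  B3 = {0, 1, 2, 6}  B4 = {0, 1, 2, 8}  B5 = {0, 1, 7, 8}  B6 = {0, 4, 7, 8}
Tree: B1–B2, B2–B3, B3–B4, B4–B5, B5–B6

A tree decomposition must satisfy three properties: every vertex lies in some bag; for every edge, both endpoints lie together in some bag; and for every vertex, the bags containing it form a connected subtree. Here vertex 3 appears in no bag, so the decomposition is invalid.

No — vertex 3 appears in no bag.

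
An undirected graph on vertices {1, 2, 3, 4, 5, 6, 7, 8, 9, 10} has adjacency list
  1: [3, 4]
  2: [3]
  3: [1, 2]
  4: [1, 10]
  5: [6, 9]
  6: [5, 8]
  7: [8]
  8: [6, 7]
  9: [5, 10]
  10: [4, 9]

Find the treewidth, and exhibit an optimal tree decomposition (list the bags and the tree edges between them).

Treewidth 1.
One optimal decomposition is:
Bags: B1 = {7, 8}  B2 = {6, 8}  B3 = {5, 6}  B4 = {5, 9}  B5 = {9, 10}  B6 = {4, 10}  B7 = {1, 4}  B8 = {1, 3}  B9 = {2, 3}
Tree: B1–B2, B2–B3, B3–B4, B4–B5, B5–B6, B6–B7, B7–B8, B8–B9

The largest bag has 2 vertices, giving width 1; this decomposition certifies tw(G) ≤ 1. Since G has at least one edge (e.g. 7–8), it is not an edgeless graph, so tw(G) ≥ 1. Combining the bounds, tw(G) = 1.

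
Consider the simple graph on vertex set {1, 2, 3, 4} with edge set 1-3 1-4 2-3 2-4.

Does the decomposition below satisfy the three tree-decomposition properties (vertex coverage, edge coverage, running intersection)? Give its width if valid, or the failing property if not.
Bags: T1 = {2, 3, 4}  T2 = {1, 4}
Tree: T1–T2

No — edge (3,1) lies in no bag.

A tree decomposition must satisfy three properties: every vertex lies in some bag; for every edge, both endpoints lie together in some bag; and for every vertex, the bags containing it form a connected subtree. Here edge (3,1) lies in no bag, so the decomposition is invalid.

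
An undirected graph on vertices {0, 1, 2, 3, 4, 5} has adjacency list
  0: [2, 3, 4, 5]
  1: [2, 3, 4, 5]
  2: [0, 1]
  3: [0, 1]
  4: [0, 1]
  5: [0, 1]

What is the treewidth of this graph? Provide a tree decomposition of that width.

Every bag has size at most 3, so the width is 3 − 1 = 2 and tw(G) ≤ 2. The edges 1–3–0–5–1 form a cycle, so G is not a tree and its treewidth is at least 2. Hence tw(G) = 2 exactly.

Treewidth 2.
One such decomposition:
Bags: B1 = {0, 1, 3}  B2 = {0, 1, 5}  B3 = {0, 1, 2}  B4 = {0, 1, 4}
Tree: B1–B2, B2–B3, B3–B4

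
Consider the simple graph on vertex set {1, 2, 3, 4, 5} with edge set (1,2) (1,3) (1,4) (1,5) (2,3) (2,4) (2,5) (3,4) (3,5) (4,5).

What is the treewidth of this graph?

4

A width-4 tree decomposition is:
Bags: B1 = {1, 2, 3, 4, 5}
Tree: (single bag)
With just one bag of size 5, the width is 5 − 1 = 4, so tw(G) ≤ 4. For the lower bound, the 5 vertices {1, 2, 3, 4, 5} are pairwise adjacent, and any tree decomposition puts a clique entirely inside one bag — forcing width ≥ 4. Therefore the treewidth is 4.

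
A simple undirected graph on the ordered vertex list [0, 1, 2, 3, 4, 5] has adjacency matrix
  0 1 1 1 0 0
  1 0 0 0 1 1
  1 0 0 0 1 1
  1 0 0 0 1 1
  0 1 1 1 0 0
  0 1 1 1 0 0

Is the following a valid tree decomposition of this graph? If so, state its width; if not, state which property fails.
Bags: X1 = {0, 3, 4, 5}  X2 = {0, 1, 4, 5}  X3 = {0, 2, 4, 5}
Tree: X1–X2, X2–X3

Yes; width 3.

Every vertex of G appears in some bag (union = {0, 1, 2, 3, 4, 5}); every edge is covered by a bag; and for each vertex v the set of bags containing v is connected in the bag tree. The decomposition is therefore valid. The largest bag has 4 vertices, so the width is 3.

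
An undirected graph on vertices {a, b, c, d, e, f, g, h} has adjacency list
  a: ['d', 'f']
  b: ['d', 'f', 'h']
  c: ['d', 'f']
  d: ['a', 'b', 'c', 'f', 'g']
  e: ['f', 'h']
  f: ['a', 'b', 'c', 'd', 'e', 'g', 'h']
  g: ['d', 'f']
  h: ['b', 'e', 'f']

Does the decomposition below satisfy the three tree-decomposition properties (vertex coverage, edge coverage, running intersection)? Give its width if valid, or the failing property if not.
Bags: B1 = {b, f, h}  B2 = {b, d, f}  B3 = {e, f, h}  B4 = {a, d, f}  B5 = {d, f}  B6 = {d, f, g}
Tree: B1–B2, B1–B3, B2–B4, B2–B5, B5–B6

A tree decomposition must satisfy three properties: every vertex lies in some bag; for every edge, both endpoints lie together in some bag; and for every vertex, the bags containing it form a connected subtree. Here vertex c appears in no bag, so the decomposition is invalid.

No — vertex c appears in no bag.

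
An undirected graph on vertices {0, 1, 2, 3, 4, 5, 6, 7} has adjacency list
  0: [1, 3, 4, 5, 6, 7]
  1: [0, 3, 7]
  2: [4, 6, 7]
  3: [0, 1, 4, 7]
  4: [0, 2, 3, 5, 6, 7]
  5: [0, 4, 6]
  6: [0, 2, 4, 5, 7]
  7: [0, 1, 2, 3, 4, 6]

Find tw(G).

A width-3 tree decomposition is:
Bags: B1 = {0, 3, 4, 7}  B2 = {0, 4, 6, 7}  B3 = {2, 4, 6, 7}  B4 = {0, 1, 3, 7}  B5 = {0, 4, 5, 6}
Tree: B1–B2, B2–B3, B1–B4, B2–B5
Every bag has size at most 4, so the width is 4 − 1 = 3 and tw(G) ≤ 3. For the lower bound, the 4 vertices {0, 1, 3, 7} are pairwise adjacent, and any tree decomposition puts a clique entirely inside one bag — forcing width ≥ 3. Combining the bounds, tw(G) = 3.

3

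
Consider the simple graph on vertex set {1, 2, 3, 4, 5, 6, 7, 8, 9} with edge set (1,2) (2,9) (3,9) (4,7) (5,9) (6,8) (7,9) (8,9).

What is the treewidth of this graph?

1

A width-1 tree decomposition is:
Bags: B1 = {3, 9}  B2 = {7, 9}  B3 = {5, 9}  B4 = {8, 9}  B5 = {2, 9}  B6 = {6, 8}  B7 = {1, 2}  B8 = {4, 7}
Tree: B1–B2, B1–B3, B1–B4, B3–B5, B4–B6, B5–B7, B2–B8
Every bag has size at most 2, so the width is 2 − 1 = 1 and tw(G) ≤ 1. G has an edge, so its treewidth is at least 1. The upper and lower bounds meet at 1, so that is the treewidth.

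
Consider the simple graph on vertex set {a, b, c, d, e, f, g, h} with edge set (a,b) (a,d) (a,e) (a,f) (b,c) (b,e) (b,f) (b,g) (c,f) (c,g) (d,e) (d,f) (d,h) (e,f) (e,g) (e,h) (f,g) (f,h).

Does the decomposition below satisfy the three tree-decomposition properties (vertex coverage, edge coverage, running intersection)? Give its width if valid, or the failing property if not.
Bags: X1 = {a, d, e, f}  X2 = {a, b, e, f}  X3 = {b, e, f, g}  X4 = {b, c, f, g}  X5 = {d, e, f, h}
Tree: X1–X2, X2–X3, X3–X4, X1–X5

Yes; width 3.

Checking the three conditions: (i) the bags cover all of {a, b, c, d, e, f, g, h}; (ii) for each edge, some bag contains both endpoints; (iii) the bags containing any fixed vertex form a subtree. All hold, so the decomposition is valid with width 4 − 1 = 3.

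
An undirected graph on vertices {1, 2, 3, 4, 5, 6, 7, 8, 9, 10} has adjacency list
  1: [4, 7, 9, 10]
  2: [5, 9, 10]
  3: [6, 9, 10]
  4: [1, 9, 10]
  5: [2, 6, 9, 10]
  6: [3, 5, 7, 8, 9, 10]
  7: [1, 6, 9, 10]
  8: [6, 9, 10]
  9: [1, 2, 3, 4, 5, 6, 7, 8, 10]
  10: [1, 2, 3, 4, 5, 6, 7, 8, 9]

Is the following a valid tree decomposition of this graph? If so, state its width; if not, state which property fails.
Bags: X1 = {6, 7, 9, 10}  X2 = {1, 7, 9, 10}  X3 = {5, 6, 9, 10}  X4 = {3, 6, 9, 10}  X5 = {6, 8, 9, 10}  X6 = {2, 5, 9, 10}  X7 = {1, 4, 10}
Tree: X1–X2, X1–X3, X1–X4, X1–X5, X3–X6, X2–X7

A tree decomposition must satisfy three properties: every vertex lies in some bag; for every edge, both endpoints lie together in some bag; and for every vertex, the bags containing it form a connected subtree. Here edge (9,4) lies in no bag, so the decomposition is invalid.

No — edge (9,4) lies in no bag.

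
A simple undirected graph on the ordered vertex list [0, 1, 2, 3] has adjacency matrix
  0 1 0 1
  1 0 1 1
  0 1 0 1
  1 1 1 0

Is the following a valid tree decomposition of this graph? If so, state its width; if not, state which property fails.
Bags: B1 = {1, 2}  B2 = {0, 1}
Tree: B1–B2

No — vertex 3 appears in no bag.

A tree decomposition must satisfy three properties: every vertex lies in some bag; for every edge, both endpoints lie together in some bag; and for every vertex, the bags containing it form a connected subtree. Here vertex 3 appears in no bag, so the decomposition is invalid.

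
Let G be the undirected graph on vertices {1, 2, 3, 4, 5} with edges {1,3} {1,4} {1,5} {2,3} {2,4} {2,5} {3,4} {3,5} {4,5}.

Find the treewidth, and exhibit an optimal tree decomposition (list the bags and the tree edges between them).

The largest bag has 4 vertices, giving width 3; this decomposition certifies tw(G) ≤ 3. Conversely, {1, 3, 4, 5} is a clique of size 4, and the vertices of any clique must share a bag in every tree decomposition; so some bag has ≥ 4 vertices and tw(G) ≥ 3. Hence tw(G) = 3 exactly.

Treewidth 3.
One such decomposition:
Bags: B1 = {1, 3, 4, 5}  B2 = {2, 3, 4, 5}
Tree: B1–B2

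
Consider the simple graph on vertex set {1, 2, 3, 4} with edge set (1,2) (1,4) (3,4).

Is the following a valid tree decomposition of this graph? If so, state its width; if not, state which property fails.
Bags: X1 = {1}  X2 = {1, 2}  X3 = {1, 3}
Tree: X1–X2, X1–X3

No — vertex 4 appears in no bag.

A tree decomposition must satisfy three properties: every vertex lies in some bag; for every edge, both endpoints lie together in some bag; and for every vertex, the bags containing it form a connected subtree. Here vertex 4 appears in no bag, so the decomposition is invalid.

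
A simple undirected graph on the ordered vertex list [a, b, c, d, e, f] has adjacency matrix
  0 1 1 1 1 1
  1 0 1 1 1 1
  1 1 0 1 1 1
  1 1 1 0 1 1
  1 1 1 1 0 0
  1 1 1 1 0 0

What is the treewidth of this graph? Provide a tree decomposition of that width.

Treewidth 4.
One such decomposition:
Bags: B1 = {a, b, c, d, f}  B2 = {a, b, c, d, e}
Tree: B1–B2

The largest bag has 5 vertices, giving width 4; this decomposition certifies tw(G) ≤ 4. On the other hand G contains the 5-clique {a, b, c, d, e}. A clique must lie in a single bag of any decomposition, so no decomposition can have width below 4. Combining the bounds, tw(G) = 4.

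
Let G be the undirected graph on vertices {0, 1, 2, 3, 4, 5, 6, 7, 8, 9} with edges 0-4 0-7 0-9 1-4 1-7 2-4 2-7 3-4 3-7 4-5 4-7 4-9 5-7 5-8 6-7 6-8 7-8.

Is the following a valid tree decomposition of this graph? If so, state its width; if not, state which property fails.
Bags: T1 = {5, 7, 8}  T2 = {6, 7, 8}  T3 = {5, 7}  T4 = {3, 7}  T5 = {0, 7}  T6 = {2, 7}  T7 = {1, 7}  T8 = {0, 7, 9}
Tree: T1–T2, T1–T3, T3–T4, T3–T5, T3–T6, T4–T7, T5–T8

A tree decomposition must satisfy three properties: every vertex lies in some bag; for every edge, both endpoints lie together in some bag; and for every vertex, the bags containing it form a connected subtree. Here vertex 4 appears in no bag, so the decomposition is invalid.

No — vertex 4 appears in no bag.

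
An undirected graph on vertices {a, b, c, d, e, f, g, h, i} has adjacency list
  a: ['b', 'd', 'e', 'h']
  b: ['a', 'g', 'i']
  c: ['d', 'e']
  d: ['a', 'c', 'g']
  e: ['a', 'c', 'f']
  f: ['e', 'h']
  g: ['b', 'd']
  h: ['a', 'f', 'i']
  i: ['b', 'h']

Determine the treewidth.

3

A width-3 tree decomposition is:
Bags: B1 = {c, d, e, f}  B2 = {a, d, e, f}  B3 = {a, d, f, h}  B4 = {a, d, g, h}  B5 = {a, b, g, h}  B6 = {b, g, h, i}
Tree: B1–B2, B2–B3, B3–B4, B4–B5, B5–B6
Every bag has size at most 4, so the width is 4 − 1 = 3 and tw(G) ≤ 3. For the lower bound: the 4 vertex sets {c,e,f}, {d}, {a}, {b,g,h,i} are disjoint, each induces a connected subgraph, and every pair is joined by at least one edge of G. Contracting each set to a single vertex therefore yields K_{4} as a minor, and since treewidth is minor-monotone, tw(G) ≥ tw(K_{4}) = 3. The upper and lower bounds meet at 3, so that is the treewidth.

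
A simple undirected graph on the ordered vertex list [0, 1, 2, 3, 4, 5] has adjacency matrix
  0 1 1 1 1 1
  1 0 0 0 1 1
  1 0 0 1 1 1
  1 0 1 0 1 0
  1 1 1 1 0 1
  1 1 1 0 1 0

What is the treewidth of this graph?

A width-3 tree decomposition is:
Bags: B1 = {0, 1, 4, 5}  B2 = {0, 2, 4, 5}  B3 = {0, 2, 3, 4}
Tree: B1–B2, B2–B3
Each bag holds 4 vertices, so the decomposition has width 3, which upper-bounds the treewidth. For the lower bound, the 4 vertices {0, 1, 4, 5} are pairwise adjacent, and any tree decomposition puts a clique entirely inside one bag — forcing width ≥ 3. Combining the bounds, tw(G) = 3.

3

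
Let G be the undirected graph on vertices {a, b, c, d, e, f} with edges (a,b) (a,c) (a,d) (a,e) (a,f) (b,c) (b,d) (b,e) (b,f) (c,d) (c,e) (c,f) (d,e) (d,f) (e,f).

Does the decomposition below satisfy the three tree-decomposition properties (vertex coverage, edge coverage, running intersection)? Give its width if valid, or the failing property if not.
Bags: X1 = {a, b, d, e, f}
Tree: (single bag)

A tree decomposition must satisfy three properties: every vertex lies in some bag; for every edge, both endpoints lie together in some bag; and for every vertex, the bags containing it form a connected subtree. Here vertex c appears in no bag, so the decomposition is invalid.

No — vertex c appears in no bag.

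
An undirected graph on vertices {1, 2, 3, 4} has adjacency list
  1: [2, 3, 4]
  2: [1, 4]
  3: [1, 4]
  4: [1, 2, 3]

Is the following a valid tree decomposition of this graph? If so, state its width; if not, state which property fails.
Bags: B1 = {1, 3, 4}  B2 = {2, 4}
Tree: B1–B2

A tree decomposition must satisfy three properties: every vertex lies in some bag; for every edge, both endpoints lie together in some bag; and for every vertex, the bags containing it form a connected subtree. Here edge (1,2) lies in no bag, so the decomposition is invalid.

No — edge (1,2) lies in no bag.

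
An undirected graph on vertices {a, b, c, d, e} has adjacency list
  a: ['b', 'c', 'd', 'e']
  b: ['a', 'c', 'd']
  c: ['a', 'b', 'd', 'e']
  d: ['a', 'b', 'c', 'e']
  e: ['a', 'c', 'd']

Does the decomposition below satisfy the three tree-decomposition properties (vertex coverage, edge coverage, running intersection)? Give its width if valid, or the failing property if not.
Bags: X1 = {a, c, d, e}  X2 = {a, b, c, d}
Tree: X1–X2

Yes; width 3.

Every vertex of G appears in some bag (union = {a, b, c, d, e}); every edge is covered by a bag; and for each vertex v the set of bags containing v is connected in the bag tree. The decomposition is therefore valid. The largest bag has 4 vertices, so the width is 3.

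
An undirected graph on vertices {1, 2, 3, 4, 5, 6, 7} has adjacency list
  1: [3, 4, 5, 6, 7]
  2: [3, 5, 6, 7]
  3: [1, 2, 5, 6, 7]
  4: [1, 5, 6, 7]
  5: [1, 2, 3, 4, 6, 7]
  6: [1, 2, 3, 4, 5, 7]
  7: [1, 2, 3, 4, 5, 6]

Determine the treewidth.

4

A width-4 tree decomposition is:
Bags: B1 = {1, 4, 5, 6, 7}  B2 = {1, 3, 5, 6, 7}  B3 = {2, 3, 5, 6, 7}
Tree: B1–B2, B2–B3
Each bag holds 5 vertices, so the decomposition has width 4, which upper-bounds the treewidth. Conversely, {1, 3, 5, 6, 7} is a clique of size 5, and the vertices of any clique must share a bag in every tree decomposition; so some bag has ≥ 5 vertices and tw(G) ≥ 4. Therefore the treewidth is 4.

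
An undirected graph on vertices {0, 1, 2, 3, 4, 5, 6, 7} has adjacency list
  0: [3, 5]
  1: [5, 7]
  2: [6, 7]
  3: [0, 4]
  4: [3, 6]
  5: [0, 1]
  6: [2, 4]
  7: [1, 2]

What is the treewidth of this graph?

A width-2 tree decomposition is:
Bags: B1 = {1, 2, 7}  B2 = {1, 2, 6}  B3 = {1, 4, 6}  B4 = {1, 3, 4}  B5 = {0, 1, 3}  B6 = {0, 1, 5}
Tree: B1–B2, B2–B3, B3–B4, B4–B5, B5–B6
Each bag holds 3 vertices, so the decomposition has width 2, which upper-bounds the treewidth. Since 1–7–2–6–4–3–0–5–1 is a cycle in G, G is not acyclic. Forests are exactly the graphs of treewidth ≤ 1, so tw(G) ≥ 2. Therefore the treewidth is 2.

2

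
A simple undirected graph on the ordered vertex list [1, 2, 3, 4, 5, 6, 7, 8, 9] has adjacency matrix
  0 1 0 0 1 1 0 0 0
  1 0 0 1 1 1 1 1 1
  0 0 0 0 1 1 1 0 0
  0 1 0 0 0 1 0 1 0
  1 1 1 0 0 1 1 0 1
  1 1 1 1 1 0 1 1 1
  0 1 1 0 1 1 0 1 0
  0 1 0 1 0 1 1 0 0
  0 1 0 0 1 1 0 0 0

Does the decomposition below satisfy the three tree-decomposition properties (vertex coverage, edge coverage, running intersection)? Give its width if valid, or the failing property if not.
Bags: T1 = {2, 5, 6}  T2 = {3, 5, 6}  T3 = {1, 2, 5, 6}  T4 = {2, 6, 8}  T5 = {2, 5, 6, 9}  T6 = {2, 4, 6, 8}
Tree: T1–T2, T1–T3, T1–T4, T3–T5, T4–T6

A tree decomposition must satisfy three properties: every vertex lies in some bag; for every edge, both endpoints lie together in some bag; and for every vertex, the bags containing it form a connected subtree. Here vertex 7 appears in no bag, so the decomposition is invalid.

No — vertex 7 appears in no bag.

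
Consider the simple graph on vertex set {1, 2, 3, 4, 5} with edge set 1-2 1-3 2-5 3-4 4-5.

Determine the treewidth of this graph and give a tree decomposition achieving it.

Treewidth 2.
One such decomposition:
Bags: B1 = {1, 2, 5}  B2 = {1, 4, 5}  B3 = {1, 3, 4}
Tree: B1–B2, B2–B3

The largest bag has 3 vertices, giving width 2; this decomposition certifies tw(G) ≤ 2. Since 1–2–5–4–3–1 is a cycle in G, G is not acyclic. Forests are exactly the graphs of treewidth ≤ 1, so tw(G) ≥ 2. Combining the bounds, tw(G) = 2.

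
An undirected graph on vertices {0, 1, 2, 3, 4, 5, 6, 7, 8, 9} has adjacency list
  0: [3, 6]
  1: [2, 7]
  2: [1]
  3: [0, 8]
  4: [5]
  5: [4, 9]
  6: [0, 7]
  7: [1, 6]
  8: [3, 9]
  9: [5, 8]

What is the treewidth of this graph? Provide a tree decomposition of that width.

Each bag holds 2 vertices, so the decomposition has width 1, which upper-bounds the treewidth. G has an edge, so its treewidth is at least 1. Combining the bounds, tw(G) = 1.

Treewidth 1.
One optimal decomposition is:
Bags: B1 = {1, 2}  B2 = {1, 7}  B3 = {6, 7}  B4 = {0, 6}  B5 = {0, 3}  B6 = {3, 8}  B7 = {8, 9}  B8 = {5, 9}  B9 = {4, 5}
Tree: B1–B2, B2–B3, B3–B4, B4–B5, B5–B6, B6–B7, B7–B8, B8–B9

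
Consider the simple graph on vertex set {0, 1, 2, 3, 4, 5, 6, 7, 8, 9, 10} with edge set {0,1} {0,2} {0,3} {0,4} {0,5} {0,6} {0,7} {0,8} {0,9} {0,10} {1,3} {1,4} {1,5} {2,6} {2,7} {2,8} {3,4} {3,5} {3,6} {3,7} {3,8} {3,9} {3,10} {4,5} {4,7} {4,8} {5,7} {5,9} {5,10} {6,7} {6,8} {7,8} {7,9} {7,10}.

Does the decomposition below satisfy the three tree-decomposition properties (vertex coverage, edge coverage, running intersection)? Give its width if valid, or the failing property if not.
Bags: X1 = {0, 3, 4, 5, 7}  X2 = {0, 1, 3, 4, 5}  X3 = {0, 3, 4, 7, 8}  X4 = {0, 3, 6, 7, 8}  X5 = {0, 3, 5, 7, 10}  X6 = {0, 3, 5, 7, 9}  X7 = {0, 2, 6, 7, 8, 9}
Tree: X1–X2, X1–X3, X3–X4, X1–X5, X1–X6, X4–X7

A tree decomposition must satisfy three properties: every vertex lies in some bag; for every edge, both endpoints lie together in some bag; and for every vertex, the bags containing it form a connected subtree. Here bags containing vertex 9 are not connected in the tree, so the decomposition is invalid.

No — bags containing vertex 9 are not connected in the tree.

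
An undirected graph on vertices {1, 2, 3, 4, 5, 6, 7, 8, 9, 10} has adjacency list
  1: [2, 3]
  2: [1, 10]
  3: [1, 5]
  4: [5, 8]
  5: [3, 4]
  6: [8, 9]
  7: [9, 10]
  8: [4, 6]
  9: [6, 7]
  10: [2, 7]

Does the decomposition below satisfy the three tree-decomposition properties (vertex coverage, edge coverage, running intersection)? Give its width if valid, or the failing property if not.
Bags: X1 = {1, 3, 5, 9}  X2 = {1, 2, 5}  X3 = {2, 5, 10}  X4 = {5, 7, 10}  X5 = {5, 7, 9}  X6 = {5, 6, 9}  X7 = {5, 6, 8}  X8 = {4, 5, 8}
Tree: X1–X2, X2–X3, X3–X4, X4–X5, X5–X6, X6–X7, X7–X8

A tree decomposition must satisfy three properties: every vertex lies in some bag; for every edge, both endpoints lie together in some bag; and for every vertex, the bags containing it form a connected subtree. Here bags containing vertex 9 are not connected in the tree, so the decomposition is invalid.

No — bags containing vertex 9 are not connected in the tree.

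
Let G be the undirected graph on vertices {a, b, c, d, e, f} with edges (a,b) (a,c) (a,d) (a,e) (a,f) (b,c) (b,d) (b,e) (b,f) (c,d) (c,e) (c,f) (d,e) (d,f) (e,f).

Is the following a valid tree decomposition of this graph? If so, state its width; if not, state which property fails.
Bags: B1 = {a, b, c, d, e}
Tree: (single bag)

No — vertex f appears in no bag.

A tree decomposition must satisfy three properties: every vertex lies in some bag; for every edge, both endpoints lie together in some bag; and for every vertex, the bags containing it form a connected subtree. Here vertex f appears in no bag, so the decomposition is invalid.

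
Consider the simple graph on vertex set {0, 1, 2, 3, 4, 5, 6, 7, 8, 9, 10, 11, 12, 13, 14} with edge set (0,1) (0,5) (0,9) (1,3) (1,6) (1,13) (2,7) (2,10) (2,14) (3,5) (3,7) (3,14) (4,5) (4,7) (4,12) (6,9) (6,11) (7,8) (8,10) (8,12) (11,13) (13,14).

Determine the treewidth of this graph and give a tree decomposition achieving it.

The largest bag has 4 vertices, giving width 3; this decomposition certifies tw(G) ≤ 3. For the lower bound: the 4 vertex sets {8,10,12}, {4}, {7}, {2,3,5,14} are disjoint, each induces a connected subgraph, and every pair is joined by at least one edge of G. Contracting each set to a single vertex therefore yields K_{4} as a minor, and since treewidth is minor-monotone, tw(G) ≥ tw(K_{4}) = 3. Hence tw(G) = 3 exactly.

Treewidth 3.
One such decomposition:
Bags: B1 = {4, 8, 10, 12}  B2 = {4, 7, 8, 10}  B3 = {2, 4, 7, 10}  B4 = {2, 4, 5, 7}  B5 = {2, 3, 5, 7}  B6 = {2, 3, 5, 14}  B7 = {0, 3, 5, 14}  B8 = {0, 1, 3, 14}  B9 = {0, 1, 13, 14}  B10 = {0, 1, 9, 13}  B11 = {1, 6, 9, 13}  B12 = {6, 9, 11, 13}
Tree: B1–B2, B2–B3, B3–B4, B4–B5, B5–B6, B6–B7, B7–B8, B8–B9, B9–B10, B10–B11, B11–B12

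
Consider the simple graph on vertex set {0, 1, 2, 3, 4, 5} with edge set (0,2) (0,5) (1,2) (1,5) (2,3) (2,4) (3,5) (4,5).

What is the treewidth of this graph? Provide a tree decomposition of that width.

Treewidth 2.
One optimal decomposition is:
Bags: B1 = {1, 2, 5}  B2 = {2, 3, 5}  B3 = {2, 4, 5}  B4 = {0, 2, 5}
Tree: B1–B2, B2–B3, B3–B4

Every bag has size at most 3, so the width is 3 − 1 = 2 and tw(G) ≤ 2. For the lower bound, G contains the cycle 5–1–2–3–5, so G is not a forest; only forests have treewidth ≤ 1, hence tw(G) ≥ 2. The upper and lower bounds meet at 2, so that is the treewidth.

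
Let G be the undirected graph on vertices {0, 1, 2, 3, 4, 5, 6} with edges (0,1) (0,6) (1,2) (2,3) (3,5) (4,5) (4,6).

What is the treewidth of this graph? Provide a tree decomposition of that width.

Treewidth 2.
One optimal decomposition is:
Bags: B1 = {3, 4, 5}  B2 = {2, 3, 4}  B3 = {1, 2, 4}  B4 = {0, 1, 4}  B5 = {0, 4, 6}
Tree: B1–B2, B2–B3, B3–B4, B4–B5

Each bag holds 3 vertices, so the decomposition has width 2, which upper-bounds the treewidth. For the lower bound, G contains the cycle 4–5–3–2–1–0–6–4, so G is not a forest; only forests have treewidth ≤ 1, hence tw(G) ≥ 2. Combining the bounds, tw(G) = 2.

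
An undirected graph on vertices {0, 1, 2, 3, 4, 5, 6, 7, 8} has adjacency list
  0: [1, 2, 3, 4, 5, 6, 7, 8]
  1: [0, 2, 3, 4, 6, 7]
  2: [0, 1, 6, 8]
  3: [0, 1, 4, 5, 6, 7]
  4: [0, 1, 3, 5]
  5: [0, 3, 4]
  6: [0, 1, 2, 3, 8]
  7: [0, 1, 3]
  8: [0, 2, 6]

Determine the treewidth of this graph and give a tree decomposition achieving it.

Treewidth 3.
One optimal decomposition is:
Bags: B1 = {0, 1, 3, 7}  B2 = {0, 1, 3, 6}  B3 = {0, 1, 3, 4}  B4 = {0, 1, 2, 6}  B5 = {0, 2, 6, 8}  B6 = {0, 3, 4, 5}
Tree: B1–B2, B1–B3, B2–B4, B4–B5, B3–B6

Every bag has size at most 4, so the width is 4 − 1 = 3 and tw(G) ≤ 3. For the lower bound, the 4 vertices {0, 2, 6, 8} are pairwise adjacent, and any tree decomposition puts a clique entirely inside one bag — forcing width ≥ 3. Combining the bounds, tw(G) = 3.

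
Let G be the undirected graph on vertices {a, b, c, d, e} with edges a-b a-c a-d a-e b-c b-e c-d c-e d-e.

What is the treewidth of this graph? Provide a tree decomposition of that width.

Each bag holds 4 vertices, so the decomposition has width 3, which upper-bounds the treewidth. On the other hand G contains the 4-clique {a, c, d, e}. A clique must lie in a single bag of any decomposition, so no decomposition can have width below 3. Therefore the treewidth is 3.

Treewidth 3.
Bags: B1 = {a, c, d, e}  B2 = {a, b, c, e}
Tree: B1–B2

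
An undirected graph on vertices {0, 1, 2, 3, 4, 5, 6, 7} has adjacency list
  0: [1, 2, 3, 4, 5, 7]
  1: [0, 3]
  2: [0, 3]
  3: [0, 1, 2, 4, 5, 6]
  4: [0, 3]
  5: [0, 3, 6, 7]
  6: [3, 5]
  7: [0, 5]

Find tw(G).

2

A width-2 tree decomposition is:
Bags: B1 = {0, 3, 5}  B2 = {0, 3, 4}  B3 = {0, 5, 7}  B4 = {0, 1, 3}  B5 = {3, 5, 6}  B6 = {0, 2, 3}
Tree: B1–B2, B1–B3, B2–B4, B1–B5, B2–B6
Every bag has size at most 3, so the width is 3 − 1 = 2 and tw(G) ≤ 2. Conversely, {0, 1, 3} is a clique of size 3, and the vertices of any clique must share a bag in every tree decomposition; so some bag has ≥ 3 vertices and tw(G) ≥ 2. Therefore the treewidth is 2.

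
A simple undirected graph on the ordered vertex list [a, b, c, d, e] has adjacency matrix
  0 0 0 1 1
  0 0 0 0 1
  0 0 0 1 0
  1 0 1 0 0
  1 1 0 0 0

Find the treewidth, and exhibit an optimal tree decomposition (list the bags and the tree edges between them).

Treewidth 1.
Bags: B1 = {c, d}  B2 = {a, d}  B3 = {a, e}  B4 = {b, e}
Tree: B1–B2, B2–B3, B3–B4

Every bag has size at most 2, so the width is 2 − 1 = 1 and tw(G) ≤ 1. Any graph with an edge has treewidth ≥ 1, and G has the edge c–d. Hence tw(G) = 1 exactly.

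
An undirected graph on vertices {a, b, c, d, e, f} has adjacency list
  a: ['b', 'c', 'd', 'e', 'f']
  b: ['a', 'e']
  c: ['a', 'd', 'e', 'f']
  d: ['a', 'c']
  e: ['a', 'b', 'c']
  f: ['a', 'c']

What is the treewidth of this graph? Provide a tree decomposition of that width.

Treewidth 2.
Bags: B1 = {a, c, e}  B2 = {a, c, f}  B3 = {a, b, e}  B4 = {a, c, d}
Tree: B1–B2, B1–B3, B1–B4

The largest bag has 3 vertices, giving width 2; this decomposition certifies tw(G) ≤ 2. For the lower bound, the 3 vertices {a, c, d} are pairwise adjacent, and any tree decomposition puts a clique entirely inside one bag — forcing width ≥ 2. Hence tw(G) = 2 exactly.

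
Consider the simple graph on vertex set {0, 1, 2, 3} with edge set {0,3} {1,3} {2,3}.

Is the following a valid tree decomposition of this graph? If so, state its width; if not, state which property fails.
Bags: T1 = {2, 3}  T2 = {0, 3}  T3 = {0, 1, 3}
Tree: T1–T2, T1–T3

No — bags containing vertex 0 are not connected in the tree.

A tree decomposition must satisfy three properties: every vertex lies in some bag; for every edge, both endpoints lie together in some bag; and for every vertex, the bags containing it form a connected subtree. Here bags containing vertex 0 are not connected in the tree, so the decomposition is invalid.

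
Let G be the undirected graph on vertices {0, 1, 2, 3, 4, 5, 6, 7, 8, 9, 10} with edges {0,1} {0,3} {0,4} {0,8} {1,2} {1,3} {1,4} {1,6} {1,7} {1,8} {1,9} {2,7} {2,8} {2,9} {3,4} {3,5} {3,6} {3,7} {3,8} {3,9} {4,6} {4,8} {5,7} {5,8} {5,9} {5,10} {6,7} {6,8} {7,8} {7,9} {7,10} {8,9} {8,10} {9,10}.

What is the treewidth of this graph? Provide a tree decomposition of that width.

Each bag holds 5 vertices, so the decomposition has width 4, which upper-bounds the treewidth. Conversely, {1, 2, 7, 8, 9} is a clique of size 5, and the vertices of any clique must share a bag in every tree decomposition; so some bag has ≥ 5 vertices and tw(G) ≥ 4. Therefore the treewidth is 4.

Treewidth 4.
One such decomposition:
Bags: B1 = {1, 3, 7, 8, 9}  B2 = {1, 3, 6, 7, 8}  B3 = {1, 3, 4, 6, 8}  B4 = {3, 5, 7, 8, 9}  B5 = {0, 1, 3, 4, 8}  B6 = {1, 2, 7, 8, 9}  B7 = {5, 7, 8, 9, 10}
Tree: B1–B2, B2–B3, B1–B4, B3–B5, B1–B6, B4–B7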